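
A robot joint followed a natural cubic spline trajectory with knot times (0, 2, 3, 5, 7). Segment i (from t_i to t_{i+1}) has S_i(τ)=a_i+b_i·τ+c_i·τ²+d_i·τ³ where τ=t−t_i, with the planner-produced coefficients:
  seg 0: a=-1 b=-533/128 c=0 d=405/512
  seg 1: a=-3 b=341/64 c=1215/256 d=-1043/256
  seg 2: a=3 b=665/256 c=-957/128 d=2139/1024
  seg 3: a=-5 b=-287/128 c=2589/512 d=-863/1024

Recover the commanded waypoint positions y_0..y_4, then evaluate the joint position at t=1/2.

y_0=-1 y_1=-3 y_2=3 y_3=-5 y_4=4
S(1/2) = -12219/4096

y_0 = S_0(0) = a_0 = -1
y_1 = S_1(0) = a_1 = -3
y_2 = S_2(0) = a_2 = 3
y_3 = S_3(0) = a_3 = -5
y_4 = S_3(2) = 4
t_q=1/2 is in segment 0 (τ=1/2); S_0(τ)=-12219/4096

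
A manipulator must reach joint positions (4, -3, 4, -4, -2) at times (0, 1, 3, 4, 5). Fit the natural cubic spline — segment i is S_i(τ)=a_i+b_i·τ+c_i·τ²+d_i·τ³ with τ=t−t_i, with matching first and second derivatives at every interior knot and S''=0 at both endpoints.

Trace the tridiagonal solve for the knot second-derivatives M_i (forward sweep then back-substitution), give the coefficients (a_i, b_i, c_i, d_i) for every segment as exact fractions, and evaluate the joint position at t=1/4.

  seg 0: a=4 b=-2415/244 c=0 d=707/244
  seg 1: a=-3 b=-147/122 c=2121/244 d=-1547/488
  seg 2: a=4 b=-273/61 c=-630/61 d=415/61
  seg 3: a=-4 b=-288/61 c=615/61 d=-205/61
S(1/4) = 24531/15616

Δ: Δ0=-7, Δ1=7/2, Δ2=-8, Δ3=2
row 1: diag=6, rhs=63; c'=1/3, d'=21/2
row 2: denom=6−2·1/3=16/3; d'=(-69−2·21/2)/(16/3)=-135/8
row 3: denom=4−1·3/16=61/16; d'=(60−1·-135/8)/(61/16)=1230/61
back: M3=1230/61
back: M2=-135/8−3/16·1230/61=-1260/61
back: M1=21/2−1/3·-1260/61=2121/122
M: M0=0, M1=2121/122, M2=-1260/61, M3=1230/61, M4=0
seg 0: a=4, c=M0/2=0, d=(M1−M0)/(6·1)=707/244, b=Δ0−h0·(2M0+M1)/6=-2415/244
seg 1: a=-3, c=M1/2=2121/244, d=(M2−M1)/(6·2)=-1547/488, b=Δ1−h1·(2M1+M2)/6=-147/122
seg 2: a=4, c=M2/2=-630/61, d=(M3−M2)/(6·1)=415/61, b=Δ2−h2·(2M2+M3)/6=-273/61
seg 3: a=-4, c=M3/2=615/61, d=(M4−M3)/(6·1)=-205/61, b=Δ3−h3·(2M3+M4)/6=-288/61
t_q=1/4 → seg 0, τ=1/4; S=4+-2415/244·τ+0·τ²+707/244·τ³=24531/15616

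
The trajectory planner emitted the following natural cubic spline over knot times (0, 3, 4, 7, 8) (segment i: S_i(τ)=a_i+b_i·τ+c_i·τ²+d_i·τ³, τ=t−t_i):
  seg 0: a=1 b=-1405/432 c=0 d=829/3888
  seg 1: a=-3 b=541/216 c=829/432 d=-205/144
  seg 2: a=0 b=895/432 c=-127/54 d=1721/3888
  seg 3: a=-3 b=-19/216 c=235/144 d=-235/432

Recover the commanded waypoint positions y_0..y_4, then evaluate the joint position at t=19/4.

y_0 = S_0(0) = a_0 = 1
y_1 = S_1(0) = a_1 = -3
y_2 = S_2(0) = a_2 = 0
y_3 = S_3(0) = a_3 = -3
y_4 = S_3(1) = -2
t_q=19/4 is in segment 2 (τ=3/4); S_2(τ)=1283/3072

y_0=1 y_1=-3 y_2=0 y_3=-3 y_4=-2
S(19/4) = 1283/3072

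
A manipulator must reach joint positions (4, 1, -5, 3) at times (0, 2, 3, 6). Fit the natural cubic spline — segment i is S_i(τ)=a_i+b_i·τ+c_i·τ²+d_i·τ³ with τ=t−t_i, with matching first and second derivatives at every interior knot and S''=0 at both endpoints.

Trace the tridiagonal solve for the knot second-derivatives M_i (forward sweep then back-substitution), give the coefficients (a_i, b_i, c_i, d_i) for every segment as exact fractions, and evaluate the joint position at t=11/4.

Δ: Δ0=-3/2, Δ1=-6, Δ2=8/3
row 1: diag=6, rhs=-27; c'=1/6, d'=-9/2
row 2: denom=8−1·1/6=47/6; d'=(52−1·-9/2)/(47/6)=339/47
back: M2=339/47
back: M1=-9/2−1/6·339/47=-268/47
M: M0=0, M1=-268/47, M2=339/47, M3=0
seg 0: a=4, c=M0/2=0, d=(M1−M0)/(6·2)=-67/141, b=Δ0−h0·(2M0+M1)/6=113/282
seg 1: a=1, c=M1/2=-134/47, d=(M2−M1)/(6·1)=607/282, b=Δ1−h1·(2M1+M2)/6=-1495/282
seg 2: a=-5, c=M2/2=339/94, d=(M3−M2)/(6·3)=-113/282, b=Δ2−h2·(2M2+M3)/6=-641/141
t_q=11/4 → seg 1, τ=3/4; S=1+-1495/282·τ+-134/47·τ²+607/282·τ³=-22089/6016

  seg 0: a=4 b=113/282 c=0 d=-67/141
  seg 1: a=1 b=-1495/282 c=-134/47 d=607/282
  seg 2: a=-5 b=-641/141 c=339/94 d=-113/282
S(11/4) = -22089/6016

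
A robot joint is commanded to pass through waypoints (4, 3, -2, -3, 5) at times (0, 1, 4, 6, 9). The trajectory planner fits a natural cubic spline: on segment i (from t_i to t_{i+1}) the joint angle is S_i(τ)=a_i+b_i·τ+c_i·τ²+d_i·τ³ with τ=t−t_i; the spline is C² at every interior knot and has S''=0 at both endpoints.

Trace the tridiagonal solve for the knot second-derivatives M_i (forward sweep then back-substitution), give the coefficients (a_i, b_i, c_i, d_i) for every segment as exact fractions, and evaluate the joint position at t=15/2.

  seg 0: a=4 b=-299/339 c=0 d=-40/339
  seg 1: a=3 b=-419/339 c=-40/113 d=214/3051
  seg 2: a=-2 b=-497/339 c=94/339 d=93/904
  seg 3: a=-3 b=595/678 c=1213/1356 d=-1213/12204
S(15/2) = -23/3616

Δ: Δ0=-1, Δ1=-5/3, Δ2=-1/2, Δ3=8/3
row 1: diag=8, rhs=-4; c'=3/8, d'=-1/2
row 2: denom=10−3·3/8=71/8; d'=(7−3·-1/2)/(71/8)=68/71
row 3: denom=10−2·16/71=678/71; d'=(19−2·68/71)/(678/71)=1213/678
back: M3=1213/678
back: M2=68/71−16/71·1213/678=188/339
back: M1=-1/2−3/8·188/339=-80/113
M: M0=0, M1=-80/113, M2=188/339, M3=1213/678, M4=0
seg 0: a=4, c=M0/2=0, d=(M1−M0)/(6·1)=-40/339, b=Δ0−h0·(2M0+M1)/6=-299/339
seg 1: a=3, c=M1/2=-40/113, d=(M2−M1)/(6·3)=214/3051, b=Δ1−h1·(2M1+M2)/6=-419/339
seg 2: a=-2, c=M2/2=94/339, d=(M3−M2)/(6·2)=93/904, b=Δ2−h2·(2M2+M3)/6=-497/339
seg 3: a=-3, c=M3/2=1213/1356, d=(M4−M3)/(6·3)=-1213/12204, b=Δ3−h3·(2M3+M4)/6=595/678
t_q=15/2 → seg 3, τ=3/2; S=-3+595/678·τ+1213/1356·τ²+-1213/12204·τ³=-23/3616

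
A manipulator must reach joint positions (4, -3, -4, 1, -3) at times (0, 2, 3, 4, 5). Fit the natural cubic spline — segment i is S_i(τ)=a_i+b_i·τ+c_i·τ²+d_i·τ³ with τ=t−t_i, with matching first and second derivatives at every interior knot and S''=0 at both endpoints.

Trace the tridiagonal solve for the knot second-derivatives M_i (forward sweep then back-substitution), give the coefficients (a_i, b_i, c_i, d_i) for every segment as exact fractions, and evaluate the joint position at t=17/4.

Δ: Δ0=-7/2, Δ1=-1, Δ2=5, Δ3=-4
row 1: diag=6, rhs=15; c'=1/6, d'=5/2
row 2: denom=4−1·1/6=23/6; d'=(36−1·5/2)/(23/6)=201/23
row 3: denom=4−1·6/23=86/23; d'=(-54−1·201/23)/(86/23)=-1443/86
back: M3=-1443/86
back: M2=201/23−6/23·-1443/86=564/43
back: M1=5/2−1/6·564/43=27/86
M: M0=0, M1=27/86, M2=564/43, M3=-1443/86, M4=0
seg 0: a=4, c=M0/2=0, d=(M1−M0)/(6·2)=9/344, b=Δ0−h0·(2M0+M1)/6=-155/43
seg 1: a=-3, c=M1/2=27/172, d=(M2−M1)/(6·1)=367/172, b=Δ1−h1·(2M1+M2)/6=-283/86
seg 2: a=-4, c=M2/2=282/43, d=(M3−M2)/(6·1)=-857/172, b=Δ2−h2·(2M2+M3)/6=589/172
seg 3: a=1, c=M3/2=-1443/172, d=(M4−M3)/(6·1)=481/172, b=Δ3−h3·(2M3+M4)/6=137/86
t_q=17/4 → seg 3, τ=1/4; S=1+137/86·τ+-1443/172·τ²+481/172·τ³=10101/11008

  seg 0: a=4 b=-155/43 c=0 d=9/344
  seg 1: a=-3 b=-283/86 c=27/172 d=367/172
  seg 2: a=-4 b=589/172 c=282/43 d=-857/172
  seg 3: a=1 b=137/86 c=-1443/172 d=481/172
S(17/4) = 10101/11008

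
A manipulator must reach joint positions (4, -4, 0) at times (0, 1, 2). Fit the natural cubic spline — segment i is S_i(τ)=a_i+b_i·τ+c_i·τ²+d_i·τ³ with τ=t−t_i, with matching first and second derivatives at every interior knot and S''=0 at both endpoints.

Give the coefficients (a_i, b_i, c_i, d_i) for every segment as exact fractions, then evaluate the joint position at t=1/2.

  seg 0: a=4 b=-11 c=0 d=3
  seg 1: a=-4 b=-2 c=9 d=-3
S(1/2) = -9/8

Δ: Δ0=-8, Δ1=4
row 1: diag=4, rhs=72; c'=1/4, d'=18
back: M1=18
M: M0=0, M1=18, M2=0
seg 0: a=4, c=M0/2=0, d=(M1−M0)/(6·1)=3, b=Δ0−h0·(2M0+M1)/6=-11
seg 1: a=-4, c=M1/2=9, d=(M2−M1)/(6·1)=-3, b=Δ1−h1·(2M1+M2)/6=-2
t_q=1/2 → seg 0, τ=1/2; S=4+-11·τ+0·τ²+3·τ³=-9/8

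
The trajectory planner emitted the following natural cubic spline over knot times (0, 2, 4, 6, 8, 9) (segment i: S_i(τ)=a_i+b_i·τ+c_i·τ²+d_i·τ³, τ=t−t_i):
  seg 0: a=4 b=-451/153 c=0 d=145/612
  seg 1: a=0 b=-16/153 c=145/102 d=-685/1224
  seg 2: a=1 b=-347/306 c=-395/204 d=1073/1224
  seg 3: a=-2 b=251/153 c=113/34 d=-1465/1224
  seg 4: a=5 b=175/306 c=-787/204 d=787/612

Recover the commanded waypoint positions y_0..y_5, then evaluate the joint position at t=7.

y_0 = S_0(0) = a_0 = 4
y_1 = S_1(0) = a_1 = 0
y_2 = S_2(0) = a_2 = 1
y_3 = S_3(0) = a_3 = -2
y_4 = S_4(0) = a_4 = 5
y_5 = S_4(1) = 3
t_q=7 is in segment 3 (τ=1); S_3(τ)=721/408

y_0=4 y_1=0 y_2=1 y_3=-2 y_4=5 y_5=3
S(7) = 721/408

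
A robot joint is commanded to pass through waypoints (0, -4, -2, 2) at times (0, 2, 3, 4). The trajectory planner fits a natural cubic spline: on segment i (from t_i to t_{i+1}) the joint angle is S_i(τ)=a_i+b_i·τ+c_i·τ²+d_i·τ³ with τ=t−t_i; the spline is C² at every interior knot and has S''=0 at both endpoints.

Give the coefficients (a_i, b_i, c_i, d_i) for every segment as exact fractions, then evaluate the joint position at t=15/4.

Δ: Δ0=-2, Δ1=2, Δ2=4
row 1: diag=6, rhs=24; c'=1/6, d'=4
row 2: denom=4−1·1/6=23/6; d'=(12−1·4)/(23/6)=48/23
back: M2=48/23
back: M1=4−1/6·48/23=84/23
M: M0=0, M1=84/23, M2=48/23, M3=0
seg 0: a=0, c=M0/2=0, d=(M1−M0)/(6·2)=7/23, b=Δ0−h0·(2M0+M1)/6=-74/23
seg 1: a=-4, c=M1/2=42/23, d=(M2−M1)/(6·1)=-6/23, b=Δ1−h1·(2M1+M2)/6=10/23
seg 2: a=-2, c=M2/2=24/23, d=(M3−M2)/(6·1)=-8/23, b=Δ2−h2·(2M2+M3)/6=76/23
t_q=15/4 → seg 2, τ=3/4; S=-2+76/23·τ+24/23·τ²+-8/23·τ³=169/184

  seg 0: a=0 b=-74/23 c=0 d=7/23
  seg 1: a=-4 b=10/23 c=42/23 d=-6/23
  seg 2: a=-2 b=76/23 c=24/23 d=-8/23
S(15/4) = 169/184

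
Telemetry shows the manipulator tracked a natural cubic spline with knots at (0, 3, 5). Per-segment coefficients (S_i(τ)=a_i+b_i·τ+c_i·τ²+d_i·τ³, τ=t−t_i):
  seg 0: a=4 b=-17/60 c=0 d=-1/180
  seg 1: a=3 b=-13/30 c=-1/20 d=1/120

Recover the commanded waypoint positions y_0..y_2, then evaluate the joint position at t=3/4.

y_0 = S_0(0) = a_0 = 4
y_1 = S_1(0) = a_1 = 3
y_2 = S_1(2) = 2
t_q=3/4 is in segment 0 (τ=3/4); S_0(τ)=969/256

y_0=4 y_1=3 y_2=2
S(3/4) = 969/256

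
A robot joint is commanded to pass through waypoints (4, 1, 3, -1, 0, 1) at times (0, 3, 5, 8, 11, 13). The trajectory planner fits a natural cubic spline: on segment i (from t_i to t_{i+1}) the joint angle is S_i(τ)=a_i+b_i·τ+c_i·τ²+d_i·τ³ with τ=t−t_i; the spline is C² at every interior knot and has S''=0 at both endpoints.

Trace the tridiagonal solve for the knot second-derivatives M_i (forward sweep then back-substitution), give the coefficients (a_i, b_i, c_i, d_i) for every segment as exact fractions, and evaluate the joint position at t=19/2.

Δ: Δ0=-1, Δ1=1, Δ2=-4/3, Δ3=1/3, Δ4=1/2
row 1: diag=10, rhs=12; c'=1/5, d'=6/5
row 2: denom=10−2·1/5=48/5; d'=(-14−2·6/5)/(48/5)=-41/24
row 3: denom=12−3·5/16=177/16; d'=(10−3·-41/24)/(177/16)=242/177
row 4: denom=10−3·16/59=542/59; d'=(1−3·242/177)/(542/59)=-183/542
back: M4=-183/542
back: M3=242/177−16/59·-183/542=1186/813
back: M2=-41/24−5/16·1186/813=-1173/542
back: M1=6/5−1/5·-1173/542=885/542
M: M0=0, M1=885/542, M2=-1173/542, M3=1186/813, M4=-183/542, M5=0
seg 0: a=4, c=M0/2=0, d=(M1−M0)/(6·3)=295/3252, b=Δ0−h0·(2M0+M1)/6=-1969/1084
seg 1: a=1, c=M1/2=885/1084, d=(M2−M1)/(6·2)=-343/1084, b=Δ1−h1·(2M1+M2)/6=343/542
seg 2: a=3, c=M2/2=-1173/1084, d=(M3−M2)/(6·3)=5891/29268, b=Δ2−h2·(2M2+M3)/6=55/542
seg 3: a=-1, c=M3/2=593/813, d=(M4−M3)/(6·3)=-2921/29268, b=Δ3−h3·(2M3+M4)/6=-1037/1084
seg 4: a=0, c=M4/2=-183/1084, d=(M5−M4)/(6·2)=61/2168, b=Δ4−h4·(2M4+M5)/6=393/542
t_q=19/2 → seg 3, τ=3/2; S=-1+-1037/1084·τ+593/813·τ²+-2921/29268·τ³=-9805/8672

  seg 0: a=4 b=-1969/1084 c=0 d=295/3252
  seg 1: a=1 b=343/542 c=885/1084 d=-343/1084
  seg 2: a=3 b=55/542 c=-1173/1084 d=5891/29268
  seg 3: a=-1 b=-1037/1084 c=593/813 d=-2921/29268
  seg 4: a=0 b=393/542 c=-183/1084 d=61/2168
S(19/2) = -9805/8672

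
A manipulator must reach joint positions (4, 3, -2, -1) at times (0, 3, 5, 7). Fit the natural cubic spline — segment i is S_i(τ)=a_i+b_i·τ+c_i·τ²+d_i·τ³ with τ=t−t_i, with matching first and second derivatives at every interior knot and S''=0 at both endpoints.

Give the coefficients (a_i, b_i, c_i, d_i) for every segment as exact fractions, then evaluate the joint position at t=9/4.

Δ: Δ0=-1/3, Δ1=-5/2, Δ2=1/2
row 1: diag=10, rhs=-13; c'=1/5, d'=-13/10
row 2: denom=8−2·1/5=38/5; d'=(18−2·-13/10)/(38/5)=103/38
back: M2=103/38
back: M1=-13/10−1/5·103/38=-35/19
M: M0=0, M1=-35/19, M2=103/38, M3=0
seg 0: a=4, c=M0/2=0, d=(M1−M0)/(6·3)=-35/342, b=Δ0−h0·(2M0+M1)/6=67/114
seg 1: a=3, c=M1/2=-35/38, d=(M2−M1)/(6·2)=173/456, b=Δ1−h1·(2M1+M2)/6=-124/57
seg 2: a=-2, c=M2/2=103/76, d=(M3−M2)/(6·2)=-103/456, b=Δ2−h2·(2M2+M3)/6=-149/114
t_q=9/4 → seg 0, τ=9/4; S=4+67/114·τ+0·τ²+-35/342·τ³=10109/2432

  seg 0: a=4 b=67/114 c=0 d=-35/342
  seg 1: a=3 b=-124/57 c=-35/38 d=173/456
  seg 2: a=-2 b=-149/114 c=103/76 d=-103/456
S(9/4) = 10109/2432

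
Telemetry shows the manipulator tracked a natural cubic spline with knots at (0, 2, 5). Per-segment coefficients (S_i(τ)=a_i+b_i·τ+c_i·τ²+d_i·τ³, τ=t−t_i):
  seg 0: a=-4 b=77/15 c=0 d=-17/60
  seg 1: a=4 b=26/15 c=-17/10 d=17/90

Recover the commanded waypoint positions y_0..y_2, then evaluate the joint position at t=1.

y_0=-4 y_1=4 y_2=-1
S(1) = 17/20

y_0 = S_0(0) = a_0 = -4
y_1 = S_1(0) = a_1 = 4
y_2 = S_1(3) = -1
t_q=1 is in segment 0 (τ=1); S_0(τ)=17/20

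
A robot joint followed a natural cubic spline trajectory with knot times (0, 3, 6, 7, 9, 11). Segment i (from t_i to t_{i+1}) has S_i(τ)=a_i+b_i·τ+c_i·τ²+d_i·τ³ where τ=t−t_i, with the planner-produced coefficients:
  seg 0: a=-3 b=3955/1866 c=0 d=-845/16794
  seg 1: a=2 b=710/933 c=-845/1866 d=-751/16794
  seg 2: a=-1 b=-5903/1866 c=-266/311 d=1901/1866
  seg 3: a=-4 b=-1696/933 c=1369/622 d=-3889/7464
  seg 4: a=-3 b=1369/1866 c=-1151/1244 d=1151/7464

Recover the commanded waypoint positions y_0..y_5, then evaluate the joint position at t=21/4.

y_0 = S_0(0) = a_0 = -3
y_1 = S_1(0) = a_1 = 2
y_2 = S_2(0) = a_2 = -1
y_3 = S_3(0) = a_3 = -4
y_4 = S_4(0) = a_4 = -3
y_5 = S_4(2) = -4
t_q=21/4 is in segment 1 (τ=9/4); S_1(τ)=36239/39808

y_0=-3 y_1=2 y_2=-1 y_3=-4 y_4=-3 y_5=-4
S(21/4) = 36239/39808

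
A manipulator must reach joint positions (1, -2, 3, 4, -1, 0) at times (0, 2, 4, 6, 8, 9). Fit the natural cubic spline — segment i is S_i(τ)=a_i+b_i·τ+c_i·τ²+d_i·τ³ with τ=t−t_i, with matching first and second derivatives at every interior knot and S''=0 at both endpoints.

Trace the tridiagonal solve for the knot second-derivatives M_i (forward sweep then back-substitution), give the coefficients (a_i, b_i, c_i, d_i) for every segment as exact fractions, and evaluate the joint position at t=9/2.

  seg 0: a=1 b=-403/153 c=0 d=347/1224
  seg 1: a=-2 b=235/306 c=347/204 d=-511/1224
  seg 2: a=3 b=392/153 c=-41/51 d=-139/1224
  seg 3: a=4 b=-617/306 c=-101/68 d=761/1224
  seg 4: a=-1 b=-76/153 c=229/102 d=-229/306
S(9/2) = 13271/3264

Δ: Δ0=-3/2, Δ1=5/2, Δ2=1/2, Δ3=-5/2, Δ4=1
row 1: diag=8, rhs=24; c'=1/4, d'=3
row 2: denom=8−2·1/4=15/2; d'=(-12−2·3)/(15/2)=-12/5
row 3: denom=8−2·4/15=112/15; d'=(-18−2·-12/5)/(112/15)=-99/56
row 4: denom=6−2·15/56=153/28; d'=(21−2·-99/56)/(153/28)=229/51
back: M4=229/51
back: M3=-99/56−15/56·229/51=-101/34
back: M2=-12/5−4/15·-101/34=-82/51
back: M1=3−1/4·-82/51=347/102
M: M0=0, M1=347/102, M2=-82/51, M3=-101/34, M4=229/51, M5=0
seg 0: a=1, c=M0/2=0, d=(M1−M0)/(6·2)=347/1224, b=Δ0−h0·(2M0+M1)/6=-403/153
seg 1: a=-2, c=M1/2=347/204, d=(M2−M1)/(6·2)=-511/1224, b=Δ1−h1·(2M1+M2)/6=235/306
seg 2: a=3, c=M2/2=-41/51, d=(M3−M2)/(6·2)=-139/1224, b=Δ2−h2·(2M2+M3)/6=392/153
seg 3: a=4, c=M3/2=-101/68, d=(M4−M3)/(6·2)=761/1224, b=Δ3−h3·(2M3+M4)/6=-617/306
seg 4: a=-1, c=M4/2=229/102, d=(M5−M4)/(6·1)=-229/306, b=Δ4−h4·(2M4+M5)/6=-76/153
t_q=9/2 → seg 2, τ=1/2; S=3+392/153·τ+-41/51·τ²+-139/1224·τ³=13271/3264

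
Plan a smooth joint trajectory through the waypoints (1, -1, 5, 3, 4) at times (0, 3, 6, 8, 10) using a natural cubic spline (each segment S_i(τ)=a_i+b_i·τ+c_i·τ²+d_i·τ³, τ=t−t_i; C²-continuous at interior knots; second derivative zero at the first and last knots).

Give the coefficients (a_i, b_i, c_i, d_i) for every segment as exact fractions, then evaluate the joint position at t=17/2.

Δ: Δ0=-2/3, Δ1=2, Δ2=-1, Δ3=1/2
row 1: diag=12, rhs=16; c'=1/4, d'=4/3
row 2: denom=10−3·1/4=37/4; d'=(-18−3·4/3)/(37/4)=-88/37
row 3: denom=8−2·8/37=280/37; d'=(9−2·-88/37)/(280/37)=509/280
back: M3=509/280
back: M2=-88/37−8/37·509/280=-97/35
back: M1=4/3−1/4·-97/35=851/420
M: M0=0, M1=851/420, M2=-97/35, M3=509/280, M4=0
seg 0: a=1, c=M0/2=0, d=(M1−M0)/(6·3)=851/7560, b=Δ0−h0·(2M0+M1)/6=-1411/840
seg 1: a=-1, c=M1/2=851/840, d=(M2−M1)/(6·3)=-403/1512, b=Δ1−h1·(2M1+M2)/6=571/420
seg 2: a=5, c=M2/2=-97/70, d=(M3−M2)/(6·2)=257/672, b=Δ2−h2·(2M2+M3)/6=29/120
seg 3: a=3, c=M3/2=509/560, d=(M4−M3)/(6·2)=-509/3360, b=Δ3−h3·(2M3+M4)/6=-299/420
t_q=17/2 → seg 3, τ=1/2; S=3+-299/420·τ+509/560·τ²+-509/3360·τ³=3651/1280

  seg 0: a=1 b=-1411/840 c=0 d=851/7560
  seg 1: a=-1 b=571/420 c=851/840 d=-403/1512
  seg 2: a=5 b=29/120 c=-97/70 d=257/672
  seg 3: a=3 b=-299/420 c=509/560 d=-509/3360
S(17/2) = 3651/1280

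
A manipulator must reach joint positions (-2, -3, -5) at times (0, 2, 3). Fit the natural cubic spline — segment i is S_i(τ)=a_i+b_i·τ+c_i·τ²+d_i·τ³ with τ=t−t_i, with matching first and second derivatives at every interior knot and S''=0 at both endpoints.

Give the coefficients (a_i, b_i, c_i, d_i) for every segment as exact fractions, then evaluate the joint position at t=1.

Δ: Δ0=-1/2, Δ1=-2
row 1: diag=6, rhs=-9; c'=1/6, d'=-3/2
back: M1=-3/2
M: M0=0, M1=-3/2, M2=0
seg 0: a=-2, c=M0/2=0, d=(M1−M0)/(6·2)=-1/8, b=Δ0−h0·(2M0+M1)/6=0
seg 1: a=-3, c=M1/2=-3/4, d=(M2−M1)/(6·1)=1/4, b=Δ1−h1·(2M1+M2)/6=-3/2
t_q=1 → seg 0, τ=1; S=-2+0·τ+0·τ²+-1/8·τ³=-17/8

  seg 0: a=-2 b=0 c=0 d=-1/8
  seg 1: a=-3 b=-3/2 c=-3/4 d=1/4
S(1) = -17/8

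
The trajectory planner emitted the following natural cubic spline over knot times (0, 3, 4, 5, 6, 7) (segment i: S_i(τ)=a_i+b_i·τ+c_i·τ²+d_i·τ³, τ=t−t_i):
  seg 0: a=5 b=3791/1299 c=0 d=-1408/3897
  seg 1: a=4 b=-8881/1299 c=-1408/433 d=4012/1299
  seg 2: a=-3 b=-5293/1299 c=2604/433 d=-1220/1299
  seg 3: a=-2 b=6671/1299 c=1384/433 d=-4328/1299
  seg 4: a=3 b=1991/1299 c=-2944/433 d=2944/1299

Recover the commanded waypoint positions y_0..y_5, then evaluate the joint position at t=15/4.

y_0 = S_0(0) = a_0 = 5
y_1 = S_1(0) = a_1 = 4
y_2 = S_2(0) = a_2 = -3
y_3 = S_3(0) = a_3 = -2
y_4 = S_4(0) = a_4 = 3
y_5 = S_4(1) = 0
t_q=15/4 is in segment 1 (τ=3/4); S_1(τ)=-11457/6928

y_0=5 y_1=4 y_2=-3 y_3=-2 y_4=3 y_5=0
S(15/4) = -11457/6928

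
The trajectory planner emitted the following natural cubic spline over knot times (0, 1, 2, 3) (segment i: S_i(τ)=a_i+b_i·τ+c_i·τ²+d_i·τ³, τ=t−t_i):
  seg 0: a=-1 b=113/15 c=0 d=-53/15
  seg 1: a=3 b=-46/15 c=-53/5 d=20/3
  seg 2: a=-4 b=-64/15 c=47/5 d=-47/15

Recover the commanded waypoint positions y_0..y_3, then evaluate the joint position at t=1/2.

y_0=-1 y_1=3 y_2=-4 y_3=-2
S(1/2) = 93/40

y_0 = S_0(0) = a_0 = -1
y_1 = S_1(0) = a_1 = 3
y_2 = S_2(0) = a_2 = -4
y_3 = S_2(1) = -2
t_q=1/2 is in segment 0 (τ=1/2); S_0(τ)=93/40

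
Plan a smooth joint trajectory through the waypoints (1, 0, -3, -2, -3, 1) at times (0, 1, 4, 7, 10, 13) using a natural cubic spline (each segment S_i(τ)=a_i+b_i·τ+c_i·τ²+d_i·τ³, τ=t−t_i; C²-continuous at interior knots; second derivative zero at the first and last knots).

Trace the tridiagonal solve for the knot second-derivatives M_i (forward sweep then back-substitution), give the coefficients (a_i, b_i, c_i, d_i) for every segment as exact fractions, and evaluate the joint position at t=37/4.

Δ: Δ0=-1, Δ1=-1, Δ2=1/3, Δ3=-1/3, Δ4=4/3
row 1: diag=8, rhs=0; c'=3/8, d'=0
row 2: denom=12−3·3/8=87/8; d'=(8−3·0)/(87/8)=64/87
row 3: denom=12−3·8/29=324/29; d'=(-4−3·64/87)/(324/29)=-5/9
row 4: denom=12−3·29/108=403/36; d'=(10−3·-5/9)/(403/36)=420/403
back: M4=420/403
back: M3=-5/9−29/108·420/403=-1010/1209
back: M2=64/87−8/29·-1010/1209=1168/1209
back: M1=0−3/8·1168/1209=-146/403
M: M0=0, M1=-146/403, M2=1168/1209, M3=-1010/1209, M4=420/403, M5=0
seg 0: a=1, c=M0/2=0, d=(M1−M0)/(6·1)=-73/1209, b=Δ0−h0·(2M0+M1)/6=-1136/1209
seg 1: a=0, c=M1/2=-73/403, d=(M2−M1)/(6·3)=803/10881, b=Δ1−h1·(2M1+M2)/6=-1355/1209
seg 2: a=-3, c=M2/2=584/1209, d=(M3−M2)/(6·3)=-121/1209, b=Δ2−h2·(2M2+M3)/6=-20/93
seg 3: a=-2, c=M3/2=-505/1209, d=(M4−M3)/(6·3)=1135/10881, b=Δ3−h3·(2M3+M4)/6=-23/1209
seg 4: a=-3, c=M4/2=210/403, d=(M5−M4)/(6·3)=-70/1209, b=Δ4−h4·(2M4+M5)/6=352/1209
t_q=37/4 → seg 3, τ=9/4; S=-2+-23/1209·τ+-505/1209·τ²+1135/10881·τ³=-5891/1984

  seg 0: a=1 b=-1136/1209 c=0 d=-73/1209
  seg 1: a=0 b=-1355/1209 c=-73/403 d=803/10881
  seg 2: a=-3 b=-20/93 c=584/1209 d=-121/1209
  seg 3: a=-2 b=-23/1209 c=-505/1209 d=1135/10881
  seg 4: a=-3 b=352/1209 c=210/403 d=-70/1209
S(37/4) = -5891/1984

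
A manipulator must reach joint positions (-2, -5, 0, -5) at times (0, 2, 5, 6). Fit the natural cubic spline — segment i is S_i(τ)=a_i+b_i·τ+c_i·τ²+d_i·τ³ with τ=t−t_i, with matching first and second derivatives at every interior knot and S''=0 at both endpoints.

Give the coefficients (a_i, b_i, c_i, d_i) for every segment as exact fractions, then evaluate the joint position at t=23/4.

Δ: Δ0=-3/2, Δ1=5/3, Δ2=-5
row 1: diag=10, rhs=19; c'=3/10, d'=19/10
row 2: denom=8−3·3/10=71/10; d'=(-40−3·19/10)/(71/10)=-457/71
back: M2=-457/71
back: M1=19/10−3/10·-457/71=272/71
M: M0=0, M1=272/71, M2=-457/71, M3=0
seg 0: a=-2, c=M0/2=0, d=(M1−M0)/(6·2)=68/213, b=Δ0−h0·(2M0+M1)/6=-1183/426
seg 1: a=-5, c=M1/2=136/71, d=(M2−M1)/(6·3)=-81/142, b=Δ1−h1·(2M1+M2)/6=449/426
seg 2: a=0, c=M2/2=-457/142, d=(M3−M2)/(6·1)=457/426, b=Δ2−h2·(2M2+M3)/6=-608/213
t_q=23/4 → seg 2, τ=3/4; S=0+-608/213·τ+-457/142·τ²+457/426·τ³=-31795/9088

  seg 0: a=-2 b=-1183/426 c=0 d=68/213
  seg 1: a=-5 b=449/426 c=136/71 d=-81/142
  seg 2: a=0 b=-608/213 c=-457/142 d=457/426
S(23/4) = -31795/9088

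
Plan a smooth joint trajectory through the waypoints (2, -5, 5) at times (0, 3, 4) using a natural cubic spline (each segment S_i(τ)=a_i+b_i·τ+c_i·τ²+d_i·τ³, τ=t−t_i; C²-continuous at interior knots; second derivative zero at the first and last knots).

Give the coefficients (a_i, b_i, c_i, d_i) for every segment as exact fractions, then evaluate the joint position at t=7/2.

  seg 0: a=2 b=-167/24 c=0 d=37/72
  seg 1: a=-5 b=83/12 c=37/8 d=-37/24
S(7/2) = -37/64

Δ: Δ0=-7/3, Δ1=10
row 1: diag=8, rhs=74; c'=1/8, d'=37/4
back: M1=37/4
M: M0=0, M1=37/4, M2=0
seg 0: a=2, c=M0/2=0, d=(M1−M0)/(6·3)=37/72, b=Δ0−h0·(2M0+M1)/6=-167/24
seg 1: a=-5, c=M1/2=37/8, d=(M2−M1)/(6·1)=-37/24, b=Δ1−h1·(2M1+M2)/6=83/12
t_q=7/2 → seg 1, τ=1/2; S=-5+83/12·τ+37/8·τ²+-37/24·τ³=-37/64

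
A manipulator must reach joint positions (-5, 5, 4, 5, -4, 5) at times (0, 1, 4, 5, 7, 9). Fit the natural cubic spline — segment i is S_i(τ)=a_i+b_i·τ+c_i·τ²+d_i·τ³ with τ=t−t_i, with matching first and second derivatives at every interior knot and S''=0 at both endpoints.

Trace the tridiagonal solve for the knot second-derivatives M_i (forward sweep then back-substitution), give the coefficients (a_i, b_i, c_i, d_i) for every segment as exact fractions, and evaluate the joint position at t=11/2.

Δ: Δ0=10, Δ1=-1/3, Δ2=1, Δ3=-9/2, Δ4=9/2
row 1: diag=8, rhs=-62; c'=3/8, d'=-31/4
row 2: denom=8−3·3/8=55/8; d'=(8−3·-31/4)/(55/8)=50/11
row 3: denom=6−1·8/55=322/55; d'=(-33−1·50/11)/(322/55)=-295/46
row 4: denom=8−2·55/161=1178/161; d'=(54−2·-295/46)/(1178/161)=10759/1178
back: M4=10759/1178
back: M3=-295/46−55/161·10759/1178=-5615/589
back: M2=50/11−8/55·-5615/589=3494/589
back: M1=-31/4−3/8·3494/589=-5875/589
M: M0=0, M1=-5875/589, M2=3494/589, M3=-5615/589, M4=10759/1178, M5=0
seg 0: a=-5, c=M0/2=0, d=(M1−M0)/(6·1)=-5875/3534, b=Δ0−h0·(2M0+M1)/6=41215/3534
seg 1: a=5, c=M1/2=-5875/1178, d=(M2−M1)/(6·3)=1041/1178, b=Δ1−h1·(2M1+M2)/6=11795/1767
seg 2: a=4, c=M2/2=1747/589, d=(M3−M2)/(6·1)=-9109/3534, b=Δ2−h2·(2M2+M3)/6=2161/3534
seg 3: a=5, c=M3/2=-5615/1178, d=(M4−M3)/(6·2)=21989/14136, b=Δ3−h3·(2M3+M4)/6=-2101/1767
seg 4: a=-4, c=M4/2=10759/2356, d=(M5−M4)/(6·2)=-10759/14136, b=Δ4−h4·(2M4+M5)/6=-5615/3534
t_q=11/2 → seg 3, τ=1/2; S=5+-2101/1767·τ+-5615/1178·τ²+21989/14136·τ³=128479/37696

  seg 0: a=-5 b=41215/3534 c=0 d=-5875/3534
  seg 1: a=5 b=11795/1767 c=-5875/1178 d=1041/1178
  seg 2: a=4 b=2161/3534 c=1747/589 d=-9109/3534
  seg 3: a=5 b=-2101/1767 c=-5615/1178 d=21989/14136
  seg 4: a=-4 b=-5615/3534 c=10759/2356 d=-10759/14136
S(11/2) = 128479/37696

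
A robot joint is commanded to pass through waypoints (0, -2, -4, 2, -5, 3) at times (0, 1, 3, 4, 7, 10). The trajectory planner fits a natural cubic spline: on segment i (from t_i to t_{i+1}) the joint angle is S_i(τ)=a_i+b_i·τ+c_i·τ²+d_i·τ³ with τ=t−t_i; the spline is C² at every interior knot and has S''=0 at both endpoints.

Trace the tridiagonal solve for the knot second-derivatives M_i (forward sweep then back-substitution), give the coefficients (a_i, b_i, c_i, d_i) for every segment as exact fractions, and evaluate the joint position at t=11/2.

  seg 0: a=0 b=-2243/1356 c=0 d=-469/1356
  seg 1: a=-2 b=-1825/678 c=-469/452 d=1277/1356
  seg 2: a=-4 b=3023/678 c=2085/452 d=-4165/1356
  seg 3: a=2 b=6061/1356 c=-520/113 d=1055/1356
  seg 4: a=-5 b=-1447/678 c=1085/452 d=-1085/4068
S(11/2) = 3531/3616

Δ: Δ0=-2, Δ1=-1, Δ2=6, Δ3=-7/3, Δ4=8/3
row 1: diag=6, rhs=6; c'=1/3, d'=1
row 2: denom=6−2·1/3=16/3; d'=(42−2·1)/(16/3)=15/2
row 3: denom=8−1·3/16=125/16; d'=(-50−1·15/2)/(125/16)=-184/25
row 4: denom=12−3·48/125=1356/125; d'=(30−3·-184/25)/(1356/125)=1085/226
back: M4=1085/226
back: M3=-184/25−48/125·1085/226=-1040/113
back: M2=15/2−3/16·-1040/113=2085/226
back: M1=1−1/3·2085/226=-469/226
M: M0=0, M1=-469/226, M2=2085/226, M3=-1040/113, M4=1085/226, M5=0
seg 0: a=0, c=M0/2=0, d=(M1−M0)/(6·1)=-469/1356, b=Δ0−h0·(2M0+M1)/6=-2243/1356
seg 1: a=-2, c=M1/2=-469/452, d=(M2−M1)/(6·2)=1277/1356, b=Δ1−h1·(2M1+M2)/6=-1825/678
seg 2: a=-4, c=M2/2=2085/452, d=(M3−M2)/(6·1)=-4165/1356, b=Δ2−h2·(2M2+M3)/6=3023/678
seg 3: a=2, c=M3/2=-520/113, d=(M4−M3)/(6·3)=1055/1356, b=Δ3−h3·(2M3+M4)/6=6061/1356
seg 4: a=-5, c=M4/2=1085/452, d=(M5−M4)/(6·3)=-1085/4068, b=Δ4−h4·(2M4+M5)/6=-1447/678
t_q=11/2 → seg 3, τ=3/2; S=2+6061/1356·τ+-520/113·τ²+1055/1356·τ³=3531/3616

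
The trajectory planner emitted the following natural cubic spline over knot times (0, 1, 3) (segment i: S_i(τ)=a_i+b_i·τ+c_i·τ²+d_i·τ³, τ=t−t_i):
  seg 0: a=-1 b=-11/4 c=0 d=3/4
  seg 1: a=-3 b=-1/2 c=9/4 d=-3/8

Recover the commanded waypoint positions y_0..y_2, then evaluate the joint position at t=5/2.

y_0 = S_0(0) = a_0 = -1
y_1 = S_1(0) = a_1 = -3
y_2 = S_1(2) = 2
t_q=5/2 is in segment 1 (τ=3/2); S_1(τ)=3/64

y_0=-1 y_1=-3 y_2=2
S(5/2) = 3/64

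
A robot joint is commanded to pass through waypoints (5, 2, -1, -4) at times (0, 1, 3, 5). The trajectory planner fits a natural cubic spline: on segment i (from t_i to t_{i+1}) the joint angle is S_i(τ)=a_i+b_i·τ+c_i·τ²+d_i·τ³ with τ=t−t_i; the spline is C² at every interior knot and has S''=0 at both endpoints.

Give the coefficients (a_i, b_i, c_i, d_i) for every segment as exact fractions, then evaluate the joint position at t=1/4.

  seg 0: a=5 b=-36/11 c=0 d=3/11
  seg 1: a=2 b=-27/11 c=9/11 d=-15/88
  seg 2: a=-1 b=-27/22 c=-9/44 d=3/88
S(1/4) = 2947/704

Δ: Δ0=-3, Δ1=-3/2, Δ2=-3/2
row 1: diag=6, rhs=9; c'=1/3, d'=3/2
row 2: denom=8−2·1/3=22/3; d'=(0−2·3/2)/(22/3)=-9/22
back: M2=-9/22
back: M1=3/2−1/3·-9/22=18/11
M: M0=0, M1=18/11, M2=-9/22, M3=0
seg 0: a=5, c=M0/2=0, d=(M1−M0)/(6·1)=3/11, b=Δ0−h0·(2M0+M1)/6=-36/11
seg 1: a=2, c=M1/2=9/11, d=(M2−M1)/(6·2)=-15/88, b=Δ1−h1·(2M1+M2)/6=-27/11
seg 2: a=-1, c=M2/2=-9/44, d=(M3−M2)/(6·2)=3/88, b=Δ2−h2·(2M2+M3)/6=-27/22
t_q=1/4 → seg 0, τ=1/4; S=5+-36/11·τ+0·τ²+3/11·τ³=2947/704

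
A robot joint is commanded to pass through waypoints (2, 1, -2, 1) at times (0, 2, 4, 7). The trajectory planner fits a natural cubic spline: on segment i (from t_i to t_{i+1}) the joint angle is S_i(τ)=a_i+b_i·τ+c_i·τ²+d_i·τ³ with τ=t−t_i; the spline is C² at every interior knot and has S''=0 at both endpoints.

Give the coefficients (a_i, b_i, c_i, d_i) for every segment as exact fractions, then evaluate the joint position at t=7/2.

  seg 0: a=2 b=-2/19 c=0 d=-15/152
  seg 1: a=1 b=-49/38 c=-45/76 d=37/152
  seg 2: a=-2 b=-14/19 c=33/38 d=-11/114
S(7/2) = -1757/1216

Δ: Δ0=-1/2, Δ1=-3/2, Δ2=1
row 1: diag=8, rhs=-6; c'=1/4, d'=-3/4
row 2: denom=10−2·1/4=19/2; d'=(15−2·-3/4)/(19/2)=33/19
back: M2=33/19
back: M1=-3/4−1/4·33/19=-45/38
M: M0=0, M1=-45/38, M2=33/19, M3=0
seg 0: a=2, c=M0/2=0, d=(M1−M0)/(6·2)=-15/152, b=Δ0−h0·(2M0+M1)/6=-2/19
seg 1: a=1, c=M1/2=-45/76, d=(M2−M1)/(6·2)=37/152, b=Δ1−h1·(2M1+M2)/6=-49/38
seg 2: a=-2, c=M2/2=33/38, d=(M3−M2)/(6·3)=-11/114, b=Δ2−h2·(2M2+M3)/6=-14/19
t_q=7/2 → seg 1, τ=3/2; S=1+-49/38·τ+-45/76·τ²+37/152·τ³=-1757/1216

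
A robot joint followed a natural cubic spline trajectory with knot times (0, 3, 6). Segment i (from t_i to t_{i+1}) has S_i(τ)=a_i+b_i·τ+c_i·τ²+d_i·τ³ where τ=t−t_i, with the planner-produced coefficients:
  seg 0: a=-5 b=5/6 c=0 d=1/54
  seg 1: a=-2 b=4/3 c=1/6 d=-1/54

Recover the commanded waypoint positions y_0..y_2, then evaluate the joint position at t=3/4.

y_0=-5 y_1=-2 y_2=3
S(3/4) = -559/128

y_0 = S_0(0) = a_0 = -5
y_1 = S_1(0) = a_1 = -2
y_2 = S_1(3) = 3
t_q=3/4 is in segment 0 (τ=3/4); S_0(τ)=-559/128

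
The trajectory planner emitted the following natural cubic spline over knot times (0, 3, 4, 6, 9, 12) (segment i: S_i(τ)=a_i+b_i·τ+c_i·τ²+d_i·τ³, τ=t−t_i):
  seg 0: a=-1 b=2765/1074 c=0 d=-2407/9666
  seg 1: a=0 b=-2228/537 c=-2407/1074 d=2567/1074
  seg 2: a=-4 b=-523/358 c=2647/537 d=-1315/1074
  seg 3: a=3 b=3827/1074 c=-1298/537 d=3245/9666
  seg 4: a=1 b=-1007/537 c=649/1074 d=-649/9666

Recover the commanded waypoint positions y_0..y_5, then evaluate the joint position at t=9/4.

y_0=-1 y_1=0 y_2=-4 y_3=3 y_4=1 y_5=-1
S(9/4) = 44819/22912

y_0 = S_0(0) = a_0 = -1
y_1 = S_1(0) = a_1 = 0
y_2 = S_2(0) = a_2 = -4
y_3 = S_3(0) = a_3 = 3
y_4 = S_4(0) = a_4 = 1
y_5 = S_4(3) = -1
t_q=9/4 is in segment 0 (τ=9/4); S_0(τ)=44819/22912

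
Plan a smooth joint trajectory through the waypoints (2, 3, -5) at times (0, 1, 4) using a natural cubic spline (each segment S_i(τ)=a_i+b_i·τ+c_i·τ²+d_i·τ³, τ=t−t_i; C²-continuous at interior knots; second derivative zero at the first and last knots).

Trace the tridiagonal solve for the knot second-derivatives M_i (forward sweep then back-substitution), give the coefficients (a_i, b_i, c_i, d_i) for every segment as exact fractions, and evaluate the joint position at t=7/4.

  seg 0: a=2 b=35/24 c=0 d=-11/24
  seg 1: a=3 b=1/12 c=-11/8 d=11/72
S(7/4) = 1205/512

Δ: Δ0=1, Δ1=-8/3
row 1: diag=8, rhs=-22; c'=3/8, d'=-11/4
back: M1=-11/4
M: M0=0, M1=-11/4, M2=0
seg 0: a=2, c=M0/2=0, d=(M1−M0)/(6·1)=-11/24, b=Δ0−h0·(2M0+M1)/6=35/24
seg 1: a=3, c=M1/2=-11/8, d=(M2−M1)/(6·3)=11/72, b=Δ1−h1·(2M1+M2)/6=1/12
t_q=7/4 → seg 1, τ=3/4; S=3+1/12·τ+-11/8·τ²+11/72·τ³=1205/512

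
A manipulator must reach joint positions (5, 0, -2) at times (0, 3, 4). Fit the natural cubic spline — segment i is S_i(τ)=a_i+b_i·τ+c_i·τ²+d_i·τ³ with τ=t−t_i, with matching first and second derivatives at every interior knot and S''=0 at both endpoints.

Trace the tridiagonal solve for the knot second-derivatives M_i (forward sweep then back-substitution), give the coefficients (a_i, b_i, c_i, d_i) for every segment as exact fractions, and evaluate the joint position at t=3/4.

  seg 0: a=5 b=-37/24 c=0 d=-1/72
  seg 1: a=0 b=-23/12 c=-1/8 d=1/24
S(3/4) = 1965/512

Δ: Δ0=-5/3, Δ1=-2
row 1: diag=8, rhs=-2; c'=1/8, d'=-1/4
back: M1=-1/4
M: M0=0, M1=-1/4, M2=0
seg 0: a=5, c=M0/2=0, d=(M1−M0)/(6·3)=-1/72, b=Δ0−h0·(2M0+M1)/6=-37/24
seg 1: a=0, c=M1/2=-1/8, d=(M2−M1)/(6·1)=1/24, b=Δ1−h1·(2M1+M2)/6=-23/12
t_q=3/4 → seg 0, τ=3/4; S=5+-37/24·τ+0·τ²+-1/72·τ³=1965/512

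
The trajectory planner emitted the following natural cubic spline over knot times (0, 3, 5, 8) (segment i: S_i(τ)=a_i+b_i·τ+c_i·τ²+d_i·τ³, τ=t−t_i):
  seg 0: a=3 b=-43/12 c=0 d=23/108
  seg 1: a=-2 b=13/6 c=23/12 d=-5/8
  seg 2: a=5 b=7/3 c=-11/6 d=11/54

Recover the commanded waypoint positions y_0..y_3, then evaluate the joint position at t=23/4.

y_0 = S_0(0) = a_0 = 3
y_1 = S_1(0) = a_1 = -2
y_2 = S_2(0) = a_2 = 5
y_3 = S_2(3) = 1
t_q=23/4 is in segment 2 (τ=3/4); S_2(τ)=743/128

y_0=3 y_1=-2 y_2=5 y_3=1
S(23/4) = 743/128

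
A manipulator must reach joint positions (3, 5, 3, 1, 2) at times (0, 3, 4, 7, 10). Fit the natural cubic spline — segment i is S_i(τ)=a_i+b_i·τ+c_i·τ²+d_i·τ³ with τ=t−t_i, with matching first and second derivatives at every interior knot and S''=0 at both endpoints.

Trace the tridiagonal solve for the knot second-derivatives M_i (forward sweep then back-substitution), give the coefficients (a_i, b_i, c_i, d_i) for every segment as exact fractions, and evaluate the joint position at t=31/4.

Δ: Δ0=2/3, Δ1=-2, Δ2=-2/3, Δ3=1/3
row 1: diag=8, rhs=-16; c'=1/8, d'=-2
row 2: denom=8−1·1/8=63/8; d'=(8−1·-2)/(63/8)=80/63
row 3: denom=12−3·8/21=76/7; d'=(6−3·80/63)/(76/7)=23/114
back: M3=23/114
back: M2=80/63−8/21·23/114=68/57
back: M1=-2−1/8·68/57=-245/114
M: M0=0, M1=-245/114, M2=68/57, M3=23/114, M4=0
seg 0: a=3, c=M0/2=0, d=(M1−M0)/(6·3)=-245/2052, b=Δ0−h0·(2M0+M1)/6=397/228
seg 1: a=5, c=M1/2=-245/228, d=(M2−M1)/(6·1)=127/228, b=Δ1−h1·(2M1+M2)/6=-169/114
seg 2: a=3, c=M2/2=34/57, d=(M3−M2)/(6·3)=-113/2052, b=Δ2−h2·(2M2+M3)/6=-149/76
seg 3: a=1, c=M3/2=23/228, d=(M4−M3)/(6·3)=-23/2052, b=Δ3−h3·(2M3+M4)/6=5/38
t_q=31/4 → seg 3, τ=3/4; S=1+5/38·τ+23/228·τ²+-23/2052·τ³=5597/4864

  seg 0: a=3 b=397/228 c=0 d=-245/2052
  seg 1: a=5 b=-169/114 c=-245/228 d=127/228
  seg 2: a=3 b=-149/76 c=34/57 d=-113/2052
  seg 3: a=1 b=5/38 c=23/228 d=-23/2052
S(31/4) = 5597/4864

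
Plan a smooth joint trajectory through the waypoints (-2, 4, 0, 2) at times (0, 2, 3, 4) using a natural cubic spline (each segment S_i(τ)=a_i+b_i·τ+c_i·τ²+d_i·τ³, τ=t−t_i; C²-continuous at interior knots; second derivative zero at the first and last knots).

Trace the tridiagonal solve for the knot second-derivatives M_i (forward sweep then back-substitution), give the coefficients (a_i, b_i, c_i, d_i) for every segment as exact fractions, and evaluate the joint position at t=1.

  seg 0: a=-2 b=137/23 c=0 d=-17/23
  seg 1: a=4 b=-67/23 c=-102/23 d=77/23
  seg 2: a=0 b=-40/23 c=129/23 d=-43/23
S(1) = 74/23

Δ: Δ0=3, Δ1=-4, Δ2=2
row 1: diag=6, rhs=-42; c'=1/6, d'=-7
row 2: denom=4−1·1/6=23/6; d'=(36−1·-7)/(23/6)=258/23
back: M2=258/23
back: M1=-7−1/6·258/23=-204/23
M: M0=0, M1=-204/23, M2=258/23, M3=0
seg 0: a=-2, c=M0/2=0, d=(M1−M0)/(6·2)=-17/23, b=Δ0−h0·(2M0+M1)/6=137/23
seg 1: a=4, c=M1/2=-102/23, d=(M2−M1)/(6·1)=77/23, b=Δ1−h1·(2M1+M2)/6=-67/23
seg 2: a=0, c=M2/2=129/23, d=(M3−M2)/(6·1)=-43/23, b=Δ2−h2·(2M2+M3)/6=-40/23
t_q=1 → seg 0, τ=1; S=-2+137/23·τ+0·τ²+-17/23·τ³=74/23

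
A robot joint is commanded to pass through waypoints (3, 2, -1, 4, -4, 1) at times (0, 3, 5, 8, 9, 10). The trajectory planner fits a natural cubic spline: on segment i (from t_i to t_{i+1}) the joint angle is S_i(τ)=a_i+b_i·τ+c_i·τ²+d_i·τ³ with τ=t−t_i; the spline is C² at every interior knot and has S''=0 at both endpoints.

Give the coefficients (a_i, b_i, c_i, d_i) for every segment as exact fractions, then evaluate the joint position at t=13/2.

Δ: Δ0=-1/3, Δ1=-3/2, Δ2=5/3, Δ3=-8, Δ4=5
row 1: diag=10, rhs=-7; c'=1/5, d'=-7/10
row 2: denom=10−2·1/5=48/5; d'=(19−2·-7/10)/(48/5)=17/8
row 3: denom=8−3·5/16=113/16; d'=(-58−3·17/8)/(113/16)=-1030/113
row 4: denom=4−1·16/113=436/113; d'=(78−1·-1030/113)/(436/113)=2461/109
back: M4=2461/109
back: M3=-1030/113−16/113·2461/109=-1342/109
back: M2=17/8−5/16·-1342/109=651/109
back: M1=-7/10−1/5·651/109=-413/218
M: M0=0, M1=-413/218, M2=651/109, M3=-1342/109, M4=2461/109, M5=0
seg 0: a=3, c=M0/2=0, d=(M1−M0)/(6·3)=-413/3924, b=Δ0−h0·(2M0+M1)/6=803/1308
seg 1: a=2, c=M1/2=-413/436, d=(M2−M1)/(6·2)=1715/2616, b=Δ1−h1·(2M1+M2)/6=-1457/654
seg 2: a=-1, c=M2/2=651/218, d=(M3−M2)/(6·3)=-1993/1962, b=Δ2−h2·(2M2+M3)/6=605/327
seg 3: a=4, c=M3/2=-671/109, d=(M4−M3)/(6·1)=3803/654, b=Δ3−h3·(2M3+M4)/6=-5009/654
seg 4: a=-4, c=M4/2=2461/218, d=(M5−M4)/(6·1)=-2461/654, b=Δ4−h4·(2M4+M5)/6=-826/327
t_q=13/2 → seg 2, τ=3/2; S=-1+605/327·τ+651/218·τ²+-1993/1962·τ³=8835/1744

  seg 0: a=3 b=803/1308 c=0 d=-413/3924
  seg 1: a=2 b=-1457/654 c=-413/436 d=1715/2616
  seg 2: a=-1 b=605/327 c=651/218 d=-1993/1962
  seg 3: a=4 b=-5009/654 c=-671/109 d=3803/654
  seg 4: a=-4 b=-826/327 c=2461/218 d=-2461/654
S(13/2) = 8835/1744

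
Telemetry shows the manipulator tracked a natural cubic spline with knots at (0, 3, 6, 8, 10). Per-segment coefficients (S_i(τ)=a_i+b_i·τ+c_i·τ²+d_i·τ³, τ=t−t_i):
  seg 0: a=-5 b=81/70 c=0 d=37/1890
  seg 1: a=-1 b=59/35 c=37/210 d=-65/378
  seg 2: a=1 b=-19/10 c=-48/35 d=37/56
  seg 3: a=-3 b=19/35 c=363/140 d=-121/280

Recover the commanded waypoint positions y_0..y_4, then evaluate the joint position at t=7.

y_0=-5 y_1=-1 y_2=1 y_3=-3 y_4=5
S(7) = -451/280

y_0 = S_0(0) = a_0 = -5
y_1 = S_1(0) = a_1 = -1
y_2 = S_2(0) = a_2 = 1
y_3 = S_3(0) = a_3 = -3
y_4 = S_3(2) = 5
t_q=7 is in segment 2 (τ=1); S_2(τ)=-451/280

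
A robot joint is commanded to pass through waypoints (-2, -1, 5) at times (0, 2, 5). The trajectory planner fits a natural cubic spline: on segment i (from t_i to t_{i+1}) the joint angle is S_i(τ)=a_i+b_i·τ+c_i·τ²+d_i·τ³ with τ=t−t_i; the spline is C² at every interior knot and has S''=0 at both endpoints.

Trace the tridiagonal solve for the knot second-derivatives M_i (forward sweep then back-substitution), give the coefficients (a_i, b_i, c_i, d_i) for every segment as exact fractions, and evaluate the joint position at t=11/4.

Δ: Δ0=1/2, Δ1=2
row 1: diag=10, rhs=9; c'=3/10, d'=9/10
back: M1=9/10
M: M0=0, M1=9/10, M2=0
seg 0: a=-2, c=M0/2=0, d=(M1−M0)/(6·2)=3/40, b=Δ0−h0·(2M0+M1)/6=1/5
seg 1: a=-1, c=M1/2=9/20, d=(M2−M1)/(6·3)=-1/20, b=Δ1−h1·(2M1+M2)/6=11/10
t_q=11/4 → seg 1, τ=3/4; S=-1+11/10·τ+9/20·τ²+-1/20·τ³=73/1280

  seg 0: a=-2 b=1/5 c=0 d=3/40
  seg 1: a=-1 b=11/10 c=9/20 d=-1/20
S(11/4) = 73/1280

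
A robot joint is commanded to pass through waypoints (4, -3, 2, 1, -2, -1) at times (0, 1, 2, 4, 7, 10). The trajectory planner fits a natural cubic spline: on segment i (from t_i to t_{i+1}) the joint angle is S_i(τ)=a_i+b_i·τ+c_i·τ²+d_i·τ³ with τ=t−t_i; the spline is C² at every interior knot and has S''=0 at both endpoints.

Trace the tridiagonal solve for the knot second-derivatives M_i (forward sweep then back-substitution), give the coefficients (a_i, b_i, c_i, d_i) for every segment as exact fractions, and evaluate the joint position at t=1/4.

Δ: Δ0=-7, Δ1=5, Δ2=-1/2, Δ3=-1, Δ4=1/3
row 1: diag=4, rhs=72; c'=1/4, d'=18
row 2: denom=6−1·1/4=23/4; d'=(-33−1·18)/(23/4)=-204/23
row 3: denom=10−2·8/23=214/23; d'=(-3−2·-204/23)/(214/23)=339/214
row 4: denom=12−3·69/214=2361/214; d'=(8−3·339/214)/(2361/214)=695/2361
back: M4=695/2361
back: M3=339/214−69/214·695/2361=1172/787
back: M2=-204/23−8/23·1172/787=-7388/787
back: M1=18−1/4·-7388/787=16013/787
M: M0=0, M1=16013/787, M2=-7388/787, M3=1172/787, M4=695/2361, M5=0
seg 0: a=4, c=M0/2=0, d=(M1−M0)/(6·1)=16013/4722, b=Δ0−h0·(2M0+M1)/6=-49067/4722
seg 1: a=-3, c=M1/2=16013/1574, d=(M2−M1)/(6·1)=-23401/4722, b=Δ1−h1·(2M1+M2)/6=-514/2361
seg 2: a=2, c=M2/2=-3694/787, d=(M3−M2)/(6·2)=2140/2361, b=Δ2−h2·(2M2+M3)/6=24847/4722
seg 3: a=1, c=M3/2=586/787, d=(M4−M3)/(6·3)=-2821/42498, b=Δ3−h3·(2M3+M4)/6=-12449/4722
seg 4: a=-2, c=M4/2=695/4722, d=(M5−M4)/(6·3)=-695/42498, b=Δ4−h4·(2M4+M5)/6=92/2361
t_q=1/4 → seg 0, τ=1/4; S=4+-49067/4722·τ+0·τ²+16013/4722·τ³=146591/100736

  seg 0: a=4 b=-49067/4722 c=0 d=16013/4722
  seg 1: a=-3 b=-514/2361 c=16013/1574 d=-23401/4722
  seg 2: a=2 b=24847/4722 c=-3694/787 d=2140/2361
  seg 3: a=1 b=-12449/4722 c=586/787 d=-2821/42498
  seg 4: a=-2 b=92/2361 c=695/4722 d=-695/42498
S(1/4) = 146591/100736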